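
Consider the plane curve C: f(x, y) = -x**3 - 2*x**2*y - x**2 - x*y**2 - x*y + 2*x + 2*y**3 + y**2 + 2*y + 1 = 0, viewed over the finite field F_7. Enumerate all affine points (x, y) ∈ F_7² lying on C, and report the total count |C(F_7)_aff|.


Affine F_7-points: {(0, 3), (1, 6), (2, 0), (2, 1), (2, 3), (3, 6), (4, 6), (5, 2), (5, 3), (5, 4)}; count = 10.

For each of the 49 pairs (x, y) ∈ F_7², evaluate f(x, y) mod 7. Record the zeros.
  x = 0: [0↦1, 1↦6, 2↦4, 3↦0, 4↦6, 5↦6, 6↦5]  zeros at y ∈ {3}
  x = 1: [0↦1, 1↦2, 2↦1, 3↦3, 4↦6, 5↦1, 6↦0]  zeros at y ∈ {6}
  x = 2: [0↦0, 1↦0, 2↦3, 3↦0, 4↦3, 5↦3, 6↦5]  zeros at y ∈ {0, 1, 3}
  x = 3: [0↦6, 1↦1, 2↦4, 3↦6, 4↦5, 5↦6, 6↦0]  zeros at y ∈ {6}
  x = 4: [0↦6, 1↦6, 2↦5, 3↦1, 4↦6, 5↦4, 6↦0]  zeros at y ∈ {6}
  x = 5: [0↦1, 1↦2, 2↦0, 3↦0, 4↦0, 5↦5, 6↦6]  zeros at y ∈ {2, 3, 4}
  x = 6: [0↦6, 1↦4, 2↦4, 3↦4, 4↦2, 5↦3, 6↦5]  zeros at y ∈ ∅
Collecting zeros: affine points = {(0, 3), (1, 6), (2, 0), (2, 1), (2, 3), (3, 6), (4, 6), (5, 2), (5, 3), (5, 4)}.
Total count |C(F_7)_aff| = 10.


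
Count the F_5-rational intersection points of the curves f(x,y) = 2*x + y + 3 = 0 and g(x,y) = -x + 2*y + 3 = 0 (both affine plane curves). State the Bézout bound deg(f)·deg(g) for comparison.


Common zeros: ∅; count = 0; Bézout bound = 1.

deg(f) = 1, deg(g) = 1, so Bézout bound = 1.
Scan x ∈ F_5. For each x, list the y ∈ F_5 with f(x, y) ≡ 0 and those with g(x, y) ≡ 0 (mod 5); the common zeros in that column are the intersection.
  x = 0: f ≡ 0 at y ∈ {2}; g ≡ 0 at y ∈ {1}; common: ∅.
  x = 1: f ≡ 0 at y ∈ {0}; g ≡ 0 at y ∈ {4}; common: ∅.
  x = 2: f ≡ 0 at y ∈ {3}; g ≡ 0 at y ∈ {2}; common: ∅.
  x = 3: f ≡ 0 at y ∈ {1}; g ≡ 0 at y ∈ {0}; common: ∅.
  x = 4: f ≡ 0 at y ∈ {4}; g ≡ 0 at y ∈ {3}; common: ∅.
Collecting: common zeros = ∅, so the count is 0.
Comparison with the Bézout bound: 0 ≤ 1 = deg(f)·deg(g), as expected for curves with no common component (the affine F_5-count falls short of the bound because intersections may lie at infinity, over extension fields, or carry multiplicity).


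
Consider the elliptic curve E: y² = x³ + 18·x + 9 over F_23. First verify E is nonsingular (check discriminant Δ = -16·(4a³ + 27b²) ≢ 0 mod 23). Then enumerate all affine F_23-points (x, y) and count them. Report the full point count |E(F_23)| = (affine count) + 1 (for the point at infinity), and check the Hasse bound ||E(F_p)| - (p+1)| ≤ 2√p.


Affine points = {(0, 3), (0, 20), (7, 8), (7, 15), (9, 7), (9, 16), (10, 4), (10, 19), (13, 5), (13, 18), (16, 0), (18, 1), (18, 22), (22, 6), (22, 17)}; affine count = 15; |E(F_23)| = 16.

Discriminant check: Δ ∝ 4a³ + 27b² = 4·18³ + 27·9² = 4·5832 + 27·81 ≡ 8 (mod 23). Nonzero ⇒ E is nonsingular.
For each x ∈ F_23, compute rhs = x³ + 18·x + 9 mod 23, then count y ∈ F_23 with y² ≡ rhs.
  x = 0: rhs = 9, matching y values: 3, 20 (2 points).
  x = 1: rhs = 5, matching y values: none (0 points).
  x = 2: rhs = 7, matching y values: none (0 points).
  x = 3: rhs = 21, matching y values: none (0 points).
  x = 4: rhs = 7, matching y values: none (0 points).
  x = 5: rhs = 17, matching y values: none (0 points).
  x = 6: rhs = 11, matching y values: none (0 points).
  x = 7: rhs = 18, matching y values: 8, 15 (2 points).
  x = 8: rhs = 21, matching y values: none (0 points).
  x = 9: rhs = 3, matching y values: 7, 16 (2 points).
  x = 10: rhs = 16, matching y values: 4, 19 (2 points).
  x = 11: rhs = 20, matching y values: none (0 points).
  x = 12: rhs = 21, matching y values: none (0 points).
  x = 13: rhs = 2, matching y values: 5, 18 (2 points).
  x = 14: rhs = 15, matching y values: none (0 points).
  x = 15: rhs = 20, matching y values: none (0 points).
  x = 16: rhs = 0, matching y values: 0 (1 points).
  x = 17: rhs = 7, matching y values: none (0 points).
  x = 18: rhs = 1, matching y values: 1, 22 (2 points).
  x = 19: rhs = 11, matching y values: none (0 points).
  x = 20: rhs = 20, matching y values: none (0 points).
  x = 21: rhs = 11, matching y values: none (0 points).
  x = 22: rhs = 13, matching y values: 6, 17 (2 points).
Total affine count: 15.
Full point count |E(F_23)| = 15 + 1 = 16.
Hasse bound: |16 − (23+1)| = |-8| = 8 ≤ 2√23 ≈ 9.5917 ✓.


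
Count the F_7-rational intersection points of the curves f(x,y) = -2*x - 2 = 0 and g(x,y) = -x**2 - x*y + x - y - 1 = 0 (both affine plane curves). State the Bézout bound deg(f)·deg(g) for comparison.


Common zeros: ∅; count = 0; Bézout bound = 2.

deg(f) = 1, deg(g) = 2, so Bézout bound = 2.
Scan x ∈ F_7. For each x, list the y ∈ F_7 with f(x, y) ≡ 0 and those with g(x, y) ≡ 0 (mod 7); the common zeros in that column are the intersection.
  x = 0: f ≡ 0 at y ∈ ∅; g ≡ 0 at y ∈ {6}; common: ∅.
  x = 1: f ≡ 0 at y ∈ ∅; g ≡ 0 at y ∈ {3}; common: ∅.
  x = 2: f ≡ 0 at y ∈ ∅; g ≡ 0 at y ∈ {6}; common: ∅.
  x = 3: f ≡ 0 at y ∈ ∅; g ≡ 0 at y ∈ {0}; common: ∅.
  x = 4: f ≡ 0 at y ∈ ∅; g ≡ 0 at y ∈ {3}; common: ∅.
  x = 5: f ≡ 0 at y ∈ ∅; g ≡ 0 at y ∈ {0}; common: ∅.
  x = 6: f ≡ 0 at y ∈ {0, 1, 2, 3, 4, 5, 6}; g ≡ 0 at y ∈ ∅; common: ∅.
Collecting: common zeros = ∅, so the count is 0.
Comparison with the Bézout bound: 0 ≤ 2 = deg(f)·deg(g), as expected for curves with no common component (the affine F_7-count falls short of the bound because intersections may lie at infinity, over extension fields, or carry multiplicity).


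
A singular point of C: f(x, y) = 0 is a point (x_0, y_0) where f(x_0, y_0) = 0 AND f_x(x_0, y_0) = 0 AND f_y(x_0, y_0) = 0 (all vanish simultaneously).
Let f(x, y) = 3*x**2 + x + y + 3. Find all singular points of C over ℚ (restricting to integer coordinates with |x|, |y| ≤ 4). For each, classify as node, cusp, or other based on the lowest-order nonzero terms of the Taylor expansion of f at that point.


No singular points in the scanned grid; C is smooth there.

Compute partial derivatives:
  f_x = 6*x + 1.
  f_y = 1.
f_y = 1 is a nonzero constant, so f_y never vanishes: no point (x, y) can satisfy f = f_x = f_y = 0. In particular no (x, y) ∈ {−4, ..., 4}² is singular; the curve is smooth.


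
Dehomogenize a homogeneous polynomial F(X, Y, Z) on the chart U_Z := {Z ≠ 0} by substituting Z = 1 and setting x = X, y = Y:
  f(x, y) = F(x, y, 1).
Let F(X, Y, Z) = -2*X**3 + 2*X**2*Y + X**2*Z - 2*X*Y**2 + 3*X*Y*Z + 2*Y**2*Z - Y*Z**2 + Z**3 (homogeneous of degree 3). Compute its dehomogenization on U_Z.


f(x, y) = -2*x**3 + 2*x**2*y + x**2 - 2*x*y**2 + 3*x*y + 2*y**2 - y + 1

On U_Z we set Z = 1. Each monomial c·X^i·Y^j·Z^k in F becomes c·x^i·y^j·1^k = c·x^i·y^j.
Substituting Z = 1: F(X, Y, 1) = -2*x**3 + 2*x**2*y + x**2 - 2*x*y**2 + 3*x*y + 2*y**2 - y + 1.
Note: deg(f) ≤ deg(F) = 3; strict inequality happens when F is divisible by Z (lost terms).


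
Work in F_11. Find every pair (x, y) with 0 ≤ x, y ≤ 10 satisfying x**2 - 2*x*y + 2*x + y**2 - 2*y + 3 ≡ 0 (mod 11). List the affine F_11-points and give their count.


Affine F_11-points: {(0, 4), (0, 9), (1, 5), (1, 10), (2, 0), (2, 6), (3, 1), (3, 7), (4, 2), (4, 8), (5, 3), (5, 9), (6, 4), (6, 10), (7, 0), (7, 5), (8, 1), (8, 6), (9, 2), (9, 7), (10, 3), (10, 8)}; count = 22.

For each of the 121 pairs (x, y) ∈ F_11², evaluate f(x, y) mod 11. Record the zeros.
  x = 0: [0↦3, 1↦2, 2↦3, 3↦6, 4↦0, 5↦7, 6↦5, 7↦5, 8↦7, 9↦0, 10↦6]  zeros at y ∈ {4, 9}
  x = 1: [0↦6, 1↦3, 2↦2, 3↦3, 4↦6, 5↦0, 6↦7, 7↦5, 8↦5, 9↦7, 10↦0]  zeros at y ∈ {5, 10}
  x = 2: [0↦0, 1↦6, 2↦3, 3↦2, 4↦3, 5↦6, 6↦0, 7↦7, 8↦5, 9↦5, 10↦7]  zeros at y ∈ {0, 6}
  x = 3: [0↦7, 1↦0, 2↦6, 3↦3, 4↦2, 5↦3, 6↦6, 7↦0, 8↦7, 9↦5, 10↦5]  zeros at y ∈ {1, 7}
  x = 4: [0↦5, 1↦7, 2↦0, 3↦6, 4↦3, 5↦2, 6↦3, 7↦6, 8↦0, 9↦7, 10↦5]  zeros at y ∈ {2, 8}
  x = 5: [0↦5, 1↦5, 2↦7, 3↦0, 4↦6, 5↦3, 6↦2, 7↦3, 8↦6, 9↦0, 10↦7]  zeros at y ∈ {3, 9}
  x = 6: [0↦7, 1↦5, 2↦5, 3↦7, 4↦0, 5↦6, 6↦3, 7↦2, 8↦3, 9↦6, 10↦0]  zeros at y ∈ {4, 10}
  x = 7: [0↦0, 1↦7, 2↦5, 3↦5, 4↦7, 5↦0, 6↦6, 7↦3, 8↦2, 9↦3, 10↦6]  zeros at y ∈ {0, 5}
  x = 8: [0↦6, 1↦0, 2↦7, 3↦5, 4↦5, 5↦7, 6↦0, 7↦6, 8↦3, 9↦2, 10↦3]  zeros at y ∈ {1, 6}
  x = 9: [0↦3, 1↦6, 2↦0, 3↦7, 4↦5, 5↦5, 6↦7, 7↦0, 8↦6, 9↦3, 10↦2]  zeros at y ∈ {2, 7}
  x = 10: [0↦2, 1↦3, 2↦6, 3↦0, 4↦7, 5↦5, 6↦5, 7↦7, 8↦0, 9↦6, 10↦3]  zeros at y ∈ {3, 8}
Collecting zeros: affine points = {(0, 4), (0, 9), (1, 5), (1, 10), (2, 0), (2, 6), (3, 1), (3, 7), (4, 2), (4, 8), (5, 3), (5, 9), (6, 4), (6, 10), (7, 0), (7, 5), (8, 1), (8, 6), (9, 2), (9, 7), (10, 3), (10, 8)}.
Total count |C(F_11)_aff| = 22.


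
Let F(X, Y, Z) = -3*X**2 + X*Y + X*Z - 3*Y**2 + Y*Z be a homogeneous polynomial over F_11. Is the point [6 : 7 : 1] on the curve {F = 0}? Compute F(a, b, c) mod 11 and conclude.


F(6,7,1) ≡ 9 (mod 11); P is NOT on the curve.

Evaluate F(6, 7, 1) term-by-term (mod 11).
  -3*X**2 ↦ -3·36·1·1 = -108
  X*Y ↦ 1·6·7·1 = 42
  X*Z ↦ 1·6·1·1 = 6
  -3*Y**2 ↦ -3·1·49·1 = -147
  Y*Z ↦ 1·1·7·1 = 7
Sum: F(6, 7, 1) = (-108) + (42) + (6) + (-147) + (7) = -200.
Reducing mod 11: -200 ≡ 9 (mod 11).
Since F(a, b, c) ≡ 9 ≠ 0 (mod 11), P does NOT lie on the curve.


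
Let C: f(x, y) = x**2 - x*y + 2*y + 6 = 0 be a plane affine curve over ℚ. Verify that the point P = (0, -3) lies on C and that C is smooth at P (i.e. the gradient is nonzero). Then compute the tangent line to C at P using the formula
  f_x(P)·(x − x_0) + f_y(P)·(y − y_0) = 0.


Tangent line at P: 3*x + 2*y + 6 = 0.

Step 1: f(0, -3) = 0, so P lies on C.
Step 2: partial derivatives
  f_x(x, y) = 2*x - y, f_y(x, y) = 2 - x.
  f_x(P) = 3, f_y(P) = 2 (gradient nonzero, so P is smooth).
Step 3: tangent line at P: 3·(x − 0) + 2·(y − -3) = 0.
Expanding: 3*x + 2*y + 6 = 0.


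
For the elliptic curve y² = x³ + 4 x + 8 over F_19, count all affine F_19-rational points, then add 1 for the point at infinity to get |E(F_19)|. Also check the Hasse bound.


Affine points = {(2, 9), (2, 10), (3, 3), (3, 16), (5, 1), (5, 18), (6, 1), (6, 18), (8, 1), (8, 18), (12, 6), (12, 13), (15, 2), (15, 17), (16, 8), (16, 11), (17, 7), (17, 12)}; affine count = 18; |E(F_19)| = 19.

Discriminant check: Δ ∝ 4a³ + 27b² = 4·4³ + 27·8² = 4·64 + 27·64 ≡ 8 (mod 19). Nonzero ⇒ E is nonsingular.
For each x ∈ F_19, compute rhs = x³ + 4·x + 8 mod 19, then count y ∈ F_19 with y² ≡ rhs.
  x = 0: rhs = 8, matching y values: none (0 points).
  x = 1: rhs = 13, matching y values: none (0 points).
  x = 2: rhs = 5, matching y values: 9, 10 (2 points).
  x = 3: rhs = 9, matching y values: 3, 16 (2 points).
  x = 4: rhs = 12, matching y values: none (0 points).
  x = 5: rhs = 1, matching y values: 1, 18 (2 points).
  x = 6: rhs = 1, matching y values: 1, 18 (2 points).
  x = 7: rhs = 18, matching y values: none (0 points).
  x = 8: rhs = 1, matching y values: 1, 18 (2 points).
  x = 9: rhs = 13, matching y values: none (0 points).
  x = 10: rhs = 3, matching y values: none (0 points).
  x = 11: rhs = 15, matching y values: none (0 points).
  x = 12: rhs = 17, matching y values: 6, 13 (2 points).
  x = 13: rhs = 15, matching y values: none (0 points).
  x = 14: rhs = 15, matching y values: none (0 points).
  x = 15: rhs = 4, matching y values: 2, 17 (2 points).
  x = 16: rhs = 7, matching y values: 8, 11 (2 points).
  x = 17: rhs = 11, matching y values: 7, 12 (2 points).
  x = 18: rhs = 3, matching y values: none (0 points).
Total affine count: 18.
Full point count |E(F_19)| = 18 + 1 = 19.
Hasse bound: |19 − (19+1)| = |-1| = 1 ≤ 2√19 ≈ 8.7178 ✓.


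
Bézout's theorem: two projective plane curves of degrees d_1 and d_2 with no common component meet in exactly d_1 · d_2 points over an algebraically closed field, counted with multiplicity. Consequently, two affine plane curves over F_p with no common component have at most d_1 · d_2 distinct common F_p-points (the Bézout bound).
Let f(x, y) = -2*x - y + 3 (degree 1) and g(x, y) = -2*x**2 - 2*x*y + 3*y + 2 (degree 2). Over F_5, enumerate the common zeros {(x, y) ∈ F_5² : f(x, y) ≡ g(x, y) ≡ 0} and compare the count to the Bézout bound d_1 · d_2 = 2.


Common zeros: {(2, 4), (4, 0)}; count = 2; Bézout bound = 2.

deg(f) = 1, deg(g) = 2, so Bézout bound = 2.
Scan x ∈ F_5. For each x, list the y ∈ F_5 with f(x, y) ≡ 0 and those with g(x, y) ≡ 0 (mod 5); the common zeros in that column are the intersection.
  x = 0: f ≡ 0 at y ∈ {3}; g ≡ 0 at y ∈ {1}; common: ∅.
  x = 1: f ≡ 0 at y ∈ {1}; g ≡ 0 at y ∈ {0}; common: ∅.
  x = 2: f ≡ 0 at y ∈ {4}; g ≡ 0 at y ∈ {4}; common: {4}.
  x = 3: f ≡ 0 at y ∈ {2}; g ≡ 0 at y ∈ {3}; common: ∅.
  x = 4: f ≡ 0 at y ∈ {0}; g ≡ 0 at y ∈ {0, 1, 2, 3, 4}; common: {0}.
Collecting: common zeros = {(2, 4), (4, 0)}, so the count is 2.
Comparison with the Bézout bound: 2 ≤ 2 = deg(f)·deg(g), as expected for curves with no common component (the bound is attained).


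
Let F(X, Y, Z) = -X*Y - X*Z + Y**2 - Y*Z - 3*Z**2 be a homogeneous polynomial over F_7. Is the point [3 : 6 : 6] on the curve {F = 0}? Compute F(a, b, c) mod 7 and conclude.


F(3,6,6) ≡ 3 (mod 7); P is NOT on the curve.

Evaluate F(3, 6, 6) term-by-term (mod 7).
  -X*Y ↦ -1·3·6·1 = -18
  -X*Z ↦ -1·3·1·6 = -18
  Y**2 ↦ 1·1·36·1 = 36
  -Y*Z ↦ -1·1·6·6 = -36
  -3*Z**2 ↦ -3·1·1·36 = -108
Sum: F(3, 6, 6) = (-18) + (-18) + (36) + (-36) + (-108) = -144.
Reducing mod 7: -144 ≡ 3 (mod 7).
Since F(a, b, c) ≡ 3 ≠ 0 (mod 7), P does NOT lie on the curve.


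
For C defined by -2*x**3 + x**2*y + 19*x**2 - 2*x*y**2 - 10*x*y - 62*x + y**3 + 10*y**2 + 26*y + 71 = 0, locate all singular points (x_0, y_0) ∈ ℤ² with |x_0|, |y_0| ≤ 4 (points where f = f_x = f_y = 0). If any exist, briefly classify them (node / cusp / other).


Singular points: {(3, -1)}; classification: cusp.

Compute partial derivatives:
  f_x = -6*x**2 + 2*x*y + 38*x - 2*y**2 - 10*y - 62.
  f_y = x**2 - 4*x*y - 10*x + 3*y**2 + 20*y + 26.
Scan x_0 ∈ {−4, ..., 4}. For each x_0, f_y(x_0, y) is a polynomial in y; find its integer roots y ∈ {−4, ..., 4}, then test f_x and f at those candidates.
  x = -4: f_y(-4, y) = 3*y**2 + 36*y + 82; no integer root y with |y| ≤ 4.
  x = -3: f_y(-3, y) = 3*y**2 + 32*y + 65; no integer root y with |y| ≤ 4.
  x = -2: f_y(-2, y) = 3*y**2 + 28*y + 50; no integer root y with |y| ≤ 4.
  x = -1: f_y(-1, y) = 3*y**2 + 24*y + 37; no integer root y with |y| ≤ 4.
  x = 0: f_y(0, y) = 3*y**2 + 20*y + 26; no integer root y with |y| ≤ 4.
  x = 1: f_y(1, y) = 3*y**2 + 16*y + 17; no integer root y with |y| ≤ 4.
  x = 2: f_y(2, y) = 3*y**2 + 12*y + 10; no integer root y with |y| ≤ 4.
  x = 3: f_y(3, y) = 3*y**2 + 8*y + 5; vanishes at y ∈ {-1}. (3, -1): f_x = 0, f = 0 — SINGULAR.
  x = 4: f_y(4, y) = 3*y**2 + 4*y + 2; no integer root y with |y| ≤ 4.
Only singular point on the grid: (3, -1).
Classify: substitute x = 3 + u, y = -1 + v and expand: f = -2*u**3 + u**2*v - 2*u*v**2 + v**3 + v**2.
No constant or linear terms (consistent with a singular point). Quadratic part: v**2. Cubic part: -2*u**3 + u**2*v - 2*u*v**2 + v**3.
The quadratic part v**2 is a perfect square, so there is a single (double) tangent line v = 0, i.e. y = -1. Restricting the cubic part to that line (v = 0) leaves -2*u**3 ≠ 0, so f is not divisible by v and the branch is v² ≈ 2*u**3 to lowest order — this is a cusp.
Classification: cusp.


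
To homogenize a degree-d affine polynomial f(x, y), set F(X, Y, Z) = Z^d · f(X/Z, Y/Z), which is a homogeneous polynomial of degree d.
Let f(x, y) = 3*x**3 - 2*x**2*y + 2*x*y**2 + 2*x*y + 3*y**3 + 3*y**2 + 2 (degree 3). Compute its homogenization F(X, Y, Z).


F(X, Y, Z) = 3*X**3 - 2*X**2*Y + 2*X*Y**2 + 2*X*Y*Z + 3*Y**3 + 3*Y**2*Z + 2*Z**3

deg(f) = 3.
Substitute x = X/Z, y = Y/Z into f, then multiply by Z^3.
  monomial 3·x^3·y^0 ↦ 3·X^3·Y^0·Z^0.
  monomial -2·x^2·y^1 ↦ -2·X^2·Y^1·Z^0.
  monomial 2·x^1·y^2 ↦ 2·X^1·Y^2·Z^0.
  monomial 2·x^1·y^1 ↦ 2·X^1·Y^1·Z^1.
  monomial 3·x^0·y^3 ↦ 3·X^0·Y^3·Z^0.
  monomial 3·x^0·y^2 ↦ 3·X^0·Y^2·Z^1.
  monomial 2·x^0·y^0 ↦ 2·X^0·Y^0·Z^3.
Collecting: F(X, Y, Z) = 3*X**3 - 2*X**2*Y + 2*X*Y**2 + 2*X*Y*Z + 3*Y**3 + 3*Y**2*Z + 2*Z**3.


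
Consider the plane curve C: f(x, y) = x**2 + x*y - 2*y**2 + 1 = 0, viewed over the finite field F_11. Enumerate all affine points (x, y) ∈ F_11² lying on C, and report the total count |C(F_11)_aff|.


Affine F_11-points: {(2, 6), (3, 1), (3, 6), (4, 3), (4, 10), (7, 1), (7, 8), (8, 5), (8, 10), (9, 5)}; count = 10.

For each of the 121 pairs (x, y) ∈ F_11², evaluate f(x, y) mod 11. Record the zeros.
  x = 0: [0↦1, 1↦10, 2↦4, 3↦5, 4↦2, 5↦6, 6↦6, 7↦2, 8↦5, 9↦4, 10↦10]  zeros at y ∈ ∅
  x = 1: [0↦2, 1↦1, 2↦7, 3↦9, 4↦7, 5↦1, 6↦2, 7↦10, 8↦3, 9↦3, 10↦10]  zeros at y ∈ ∅
  x = 2: [0↦5, 1↦5, 2↦1, 3↦4, 4↦3, 5↦9, 6↦0, 7↦9, 8↦3, 9↦4, 10↦1]  zeros at y ∈ {6}
  x = 3: [0↦10, 1↦0, 2↦8, 3↦1, 4↦1, 5↦8, 6↦0, 7↦10, 8↦5, 9↦7, 10↦5]  zeros at y ∈ {1, 6}
  x = 4: [0↦6, 1↦8, 2↦6, 3↦0, 4↦1, 5↦9, 6↦2, 7↦2, 8↦9, 9↦1, 10↦0]  zeros at y ∈ {3, 10}
  x = 5: [0↦4, 1↦7, 2↦6, 3↦1, 4↦3, 5↦1, 6↦6, 7↦7, 8↦4, 9↦8, 10↦8]  zeros at y ∈ ∅
  x = 6: [0↦4, 1↦8, 2↦8, 3↦4, 4↦7, 5↦6, 6↦1, 7↦3, 8↦1, 9↦6, 10↦7]  zeros at y ∈ ∅
  x = 7: [0↦6, 1↦0, 2↦1, 3↦9, 4↦2, 5↦2, 6↦9, 7↦1, 8↦0, 9↦6, 10↦8]  zeros at y ∈ {1, 8}
  x = 8: [0↦10, 1↦5, 2↦7, 3↦5, 4↦10, 5↦0, 6↦8, 7↦1, 8↦1, 9↦8, 10↦0]  zeros at y ∈ {5, 10}
  x = 9: [0↦5, 1↦1, 2↦4, 3↦3, 4↦9, 5↦0, 6↦9, 7↦3, 8↦4, 9↦1, 10↦5]  zeros at y ∈ {5}
  x = 10: [0↦2, 1↦10, 2↦3, 3↦3, 4↦10, 5↦2, 6↦1, 7↦7, 8↦9, 9↦7, 10↦1]  zeros at y ∈ ∅
Collecting zeros: affine points = {(2, 6), (3, 1), (3, 6), (4, 3), (4, 10), (7, 1), (7, 8), (8, 5), (8, 10), (9, 5)}.
Total count |C(F_11)_aff| = 10.


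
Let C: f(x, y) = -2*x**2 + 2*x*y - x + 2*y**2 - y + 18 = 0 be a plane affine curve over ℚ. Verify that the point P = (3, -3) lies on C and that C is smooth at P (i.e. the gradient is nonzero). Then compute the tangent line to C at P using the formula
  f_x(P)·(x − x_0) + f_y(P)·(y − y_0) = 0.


Tangent line at P: -19*x - 7*y + 36 = 0.

Step 1: f(3, -3) = 0, so P lies on C.
Step 2: partial derivatives
  f_x(x, y) = -4*x + 2*y - 1, f_y(x, y) = 2*x + 4*y - 1.
  f_x(P) = -19, f_y(P) = -7 (gradient nonzero, so P is smooth).
Step 3: tangent line at P: -19·(x − 3) + -7·(y − -3) = 0.
Expanding: -19*x - 7*y + 36 = 0.


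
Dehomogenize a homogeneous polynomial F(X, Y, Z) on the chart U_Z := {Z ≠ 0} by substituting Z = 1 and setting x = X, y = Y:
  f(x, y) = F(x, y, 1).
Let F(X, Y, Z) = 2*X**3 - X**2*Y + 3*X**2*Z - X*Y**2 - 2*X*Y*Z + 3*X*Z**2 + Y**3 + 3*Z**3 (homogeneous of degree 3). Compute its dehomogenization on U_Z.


f(x, y) = 2*x**3 - x**2*y + 3*x**2 - x*y**2 - 2*x*y + 3*x + y**3 + 3

On U_Z we set Z = 1. Each monomial c·X^i·Y^j·Z^k in F becomes c·x^i·y^j·1^k = c·x^i·y^j.
Substituting Z = 1: F(X, Y, 1) = 2*x**3 - x**2*y + 3*x**2 - x*y**2 - 2*x*y + 3*x + y**3 + 3.
Note: deg(f) ≤ deg(F) = 3; strict inequality happens when F is divisible by Z (lost terms).


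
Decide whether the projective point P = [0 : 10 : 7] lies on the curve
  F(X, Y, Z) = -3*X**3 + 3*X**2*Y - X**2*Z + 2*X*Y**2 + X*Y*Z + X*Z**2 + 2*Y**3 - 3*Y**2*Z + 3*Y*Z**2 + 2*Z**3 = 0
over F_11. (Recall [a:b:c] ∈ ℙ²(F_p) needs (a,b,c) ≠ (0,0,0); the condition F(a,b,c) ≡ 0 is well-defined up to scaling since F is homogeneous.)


F(0,10,7) ≡ 10 (mod 11); P is NOT on the curve.

Evaluate F(0, 10, 7) term-by-term (mod 11).
  -3*X**3 ↦ -3·0·1·1 = 0
  3*X**2*Y ↦ 3·0·10·1 = 0
  -X**2*Z ↦ -1·0·1·7 = 0
  2*X*Y**2 ↦ 2·0·100·1 = 0
  X*Y*Z ↦ 1·0·10·7 = 0
  X*Z**2 ↦ 1·0·1·49 = 0
  2*Y**3 ↦ 2·1·1000·1 = 2000
  -3*Y**2*Z ↦ -3·1·100·7 = -2100
  3*Y*Z**2 ↦ 3·1·10·49 = 1470
  2*Z**3 ↦ 2·1·1·343 = 686
Sum: F(0, 10, 7) = (0) + (0) + (0) + (0) + (0) + (0) + (2000) + (-2100) + (1470) + (686) = 2056.
Reducing mod 11: 2056 ≡ 10 (mod 11).
Since F(a, b, c) ≡ 10 ≠ 0 (mod 11), P does NOT lie on the curve.


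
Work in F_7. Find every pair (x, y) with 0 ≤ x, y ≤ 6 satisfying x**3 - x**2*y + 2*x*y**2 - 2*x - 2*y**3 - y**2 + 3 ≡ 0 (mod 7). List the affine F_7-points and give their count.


Affine F_7-points: {(0, 1), (1, 1), (2, 0), (4, 4), (4, 6), (5, 3), (5, 6)}; count = 7.

For each of the 49 pairs (x, y) ∈ F_7², evaluate f(x, y) mod 7. Record the zeros.
  x = 0: [0↦3, 1↦0, 2↦4, 3↦3, 4↦6, 5↦1, 6↦4]  zeros at y ∈ {1}
  x = 1: [0↦2, 1↦0, 2↦2, 3↦3, 4↦5, 5↦3, 6↦6]  zeros at y ∈ {1}
  x = 2: [0↦0, 1↦4, 2↦2, 3↦3, 4↦2, 5↦1, 6↦2]  zeros at y ∈ {0}
  x = 3: [0↦3, 1↦4, 2↦3, 3↦2, 4↦3, 5↦1, 6↦5]  zeros at y ∈ ∅
  x = 4: [0↦3, 1↦6, 2↦4, 3↦6, 4↦0, 5↦2, 6↦0]  zeros at y ∈ {4, 6}
  x = 5: [0↦6, 1↦2, 2↦4, 3↦0, 4↦6, 5↦3, 6↦0]  zeros at y ∈ {3, 6}
  x = 6: [0↦4, 1↦5, 2↦2, 3↦4, 4↦6, 5↦3, 6↦4]  zeros at y ∈ ∅
Collecting zeros: affine points = {(0, 1), (1, 1), (2, 0), (4, 4), (4, 6), (5, 3), (5, 6)}.
Total count |C(F_7)_aff| = 7.


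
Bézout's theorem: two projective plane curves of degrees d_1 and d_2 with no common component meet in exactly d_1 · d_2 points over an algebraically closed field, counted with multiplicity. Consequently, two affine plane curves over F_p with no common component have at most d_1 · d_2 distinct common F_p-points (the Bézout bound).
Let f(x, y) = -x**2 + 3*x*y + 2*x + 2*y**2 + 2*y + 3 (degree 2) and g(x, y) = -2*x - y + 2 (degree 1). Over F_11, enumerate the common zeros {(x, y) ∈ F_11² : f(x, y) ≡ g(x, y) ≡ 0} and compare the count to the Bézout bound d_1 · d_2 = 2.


Common zeros: ∅; count = 0; Bézout bound = 2.

deg(f) = 2, deg(g) = 1, so Bézout bound = 2.
Scan x ∈ F_11. For each x, list the y ∈ F_11 with f(x, y) ≡ 0 and those with g(x, y) ≡ 0 (mod 11); the common zeros in that column are the intersection.
  x = 0: f ≡ 0 at y ∈ ∅; g ≡ 0 at y ∈ {2}; common: ∅.
  x = 1: f ≡ 0 at y ∈ {1, 2}; g ≡ 0 at y ∈ {0}; common: ∅.
  x = 2: f ≡ 0 at y ∈ ∅; g ≡ 0 at y ∈ {9}; common: ∅.
  x = 3: f ≡ 0 at y ∈ {0}; g ≡ 0 at y ∈ {7}; common: ∅.
  x = 4: f ≡ 0 at y ∈ {1, 3}; g ≡ 0 at y ∈ {5}; common: ∅.
  x = 5: f ≡ 0 at y ∈ {4}; g ≡ 0 at y ∈ {3}; common: ∅.
  x = 6: f ≡ 0 at y ∈ ∅; g ≡ 0 at y ∈ {1}; common: ∅.
  x = 7: f ≡ 0 at y ∈ {2, 3}; g ≡ 0 at y ∈ {10}; common: ∅.
  x = 8: f ≡ 0 at y ∈ ∅; g ≡ 0 at y ∈ {8}; common: ∅.
  x = 9: f ≡ 0 at y ∈ {4, 9}; g ≡ 0 at y ∈ {6}; common: ∅.
  x = 10: f ≡ 0 at y ∈ {0, 6}; g ≡ 0 at y ∈ {4}; common: ∅.
Collecting: common zeros = ∅, so the count is 0.
Comparison with the Bézout bound: 0 ≤ 2 = deg(f)·deg(g), as expected for curves with no common component (the affine F_11-count falls short of the bound because intersections may lie at infinity, over extension fields, or carry multiplicity).


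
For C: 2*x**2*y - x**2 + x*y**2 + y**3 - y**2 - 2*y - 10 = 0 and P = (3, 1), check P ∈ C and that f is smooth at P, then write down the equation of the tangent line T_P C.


Tangent line at P: 7*x + 23*y - 44 = 0.

Step 1: f(3, 1) = 0, so P lies on C.
Step 2: partial derivatives
  f_x(x, y) = 4*x*y - 2*x + y**2, f_y(x, y) = 2*x**2 + 2*x*y + 3*y**2 - 2*y - 2.
  f_x(P) = 7, f_y(P) = 23 (gradient nonzero, so P is smooth).
Step 3: tangent line at P: 7·(x − 3) + 23·(y − 1) = 0.
Expanding: 7*x + 23*y - 44 = 0.


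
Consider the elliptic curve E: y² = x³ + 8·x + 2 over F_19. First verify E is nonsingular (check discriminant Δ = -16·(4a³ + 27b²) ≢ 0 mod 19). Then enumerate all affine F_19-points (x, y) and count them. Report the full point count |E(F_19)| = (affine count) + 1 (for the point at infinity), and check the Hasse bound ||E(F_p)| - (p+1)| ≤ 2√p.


Affine points = {(1, 7), (1, 12), (2, 8), (2, 11), (6, 0), (9, 9), (9, 10), (13, 2), (13, 17), (15, 1), (15, 18), (17, 4), (17, 15)}; affine count = 13; |E(F_19)| = 14.

Discriminant check: Δ ∝ 4a³ + 27b² = 4·8³ + 27·2² = 4·512 + 27·4 ≡ 9 (mod 19). Nonzero ⇒ E is nonsingular.
For each x ∈ F_19, compute rhs = x³ + 8·x + 2 mod 19, then count y ∈ F_19 with y² ≡ rhs.
  x = 0: rhs = 2, matching y values: none (0 points).
  x = 1: rhs = 11, matching y values: 7, 12 (2 points).
  x = 2: rhs = 7, matching y values: 8, 11 (2 points).
  x = 3: rhs = 15, matching y values: none (0 points).
  x = 4: rhs = 3, matching y values: none (0 points).
  x = 5: rhs = 15, matching y values: none (0 points).
  x = 6: rhs = 0, matching y values: 0 (1 points).
  x = 7: rhs = 2, matching y values: none (0 points).
  x = 8: rhs = 8, matching y values: none (0 points).
  x = 9: rhs = 5, matching y values: 9, 10 (2 points).
  x = 10: rhs = 18, matching y values: none (0 points).
  x = 11: rhs = 15, matching y values: none (0 points).
  x = 12: rhs = 2, matching y values: none (0 points).
  x = 13: rhs = 4, matching y values: 2, 17 (2 points).
  x = 14: rhs = 8, matching y values: none (0 points).
  x = 15: rhs = 1, matching y values: 1, 18 (2 points).
  x = 16: rhs = 8, matching y values: none (0 points).
  x = 17: rhs = 16, matching y values: 4, 15 (2 points).
  x = 18: rhs = 12, matching y values: none (0 points).
Total affine count: 13.
Full point count |E(F_19)| = 13 + 1 = 14.
Hasse bound: |14 − (19+1)| = |-6| = 6 ≤ 2√19 ≈ 8.7178 ✓.


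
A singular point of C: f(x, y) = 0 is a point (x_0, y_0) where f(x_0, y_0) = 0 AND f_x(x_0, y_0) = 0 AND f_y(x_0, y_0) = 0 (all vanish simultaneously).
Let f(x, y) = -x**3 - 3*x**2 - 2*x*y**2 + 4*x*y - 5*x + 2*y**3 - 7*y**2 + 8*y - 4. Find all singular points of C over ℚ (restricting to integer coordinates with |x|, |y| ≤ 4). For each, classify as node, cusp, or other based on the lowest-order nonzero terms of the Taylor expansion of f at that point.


Singular points: {(-1, 1)}; classification: cusp.

Compute partial derivatives:
  f_x = -3*x**2 - 6*x - 2*y**2 + 4*y - 5.
  f_y = -4*x*y + 4*x + 6*y**2 - 14*y + 8.
Scan x_0 ∈ {−4, ..., 4}. For each x_0, f_y(x_0, y) is a polynomial in y; find its integer roots y ∈ {−4, ..., 4}, then test f_x and f at those candidates.
  x = -4: f_y(-4, y) = 6*y**2 + 2*y - 8; vanishes at y ∈ {1}. (-4, 1): f_x = -27 ≠ 0.
  x = -3: f_y(-3, y) = 6*y**2 - 2*y - 4; vanishes at y ∈ {1}. (-3, 1): f_x = -12 ≠ 0.
  x = -2: f_y(-2, y) = 6*y**2 - 6*y; vanishes at y ∈ {0, 1}. (-2, 0): f_x = -5 ≠ 0; (-2, 1): f_x = -3 ≠ 0.
  x = -1: f_y(-1, y) = 6*y**2 - 10*y + 4; vanishes at y ∈ {1}. (-1, 1): f_x = 0, f = 0 — SINGULAR.
  x = 0: f_y(0, y) = 6*y**2 - 14*y + 8; vanishes at y ∈ {1}. (0, 1): f_x = -3 ≠ 0.
  x = 1: f_y(1, y) = 6*y**2 - 18*y + 12; vanishes at y ∈ {1, 2}. (1, 1): f_x = -12 ≠ 0; (1, 2): f_x = -14 ≠ 0.
  x = 2: f_y(2, y) = 6*y**2 - 22*y + 16; vanishes at y ∈ {1}. (2, 1): f_x = -27 ≠ 0.
  x = 3: f_y(3, y) = 6*y**2 - 26*y + 20; vanishes at y ∈ {1}. (3, 1): f_x = -48 ≠ 0.
  x = 4: f_y(4, y) = 6*y**2 - 30*y + 24; vanishes at y ∈ {1, 4}. (4, 1): f_x = -75 ≠ 0; (4, 4): f_x = -93 ≠ 0.
Only singular point on the grid: (-1, 1).
Classify: substitute x = -1 + u, y = 1 + v and expand: f = -u**3 - 2*u*v**2 + 2*v**3 + v**2.
No constant or linear terms (consistent with a singular point). Quadratic part: v**2. Cubic part: -u**3 - 2*u*v**2 + 2*v**3.
The quadratic part v**2 is a perfect square, so there is a single (double) tangent line v = 0, i.e. y = 1. Restricting the cubic part to that line (v = 0) leaves -u**3 ≠ 0, so f is not divisible by v and the branch is v² ≈ u**3 to lowest order — this is a cusp.
Classification: cusp.


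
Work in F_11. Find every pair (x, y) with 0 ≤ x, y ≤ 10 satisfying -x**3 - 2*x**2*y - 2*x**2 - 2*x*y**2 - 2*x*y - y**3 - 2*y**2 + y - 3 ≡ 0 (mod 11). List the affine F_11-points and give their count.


Affine F_11-points: {(2, 6), (4, 0), (5, 2), (6, 3), (7, 1), (8, 6), (8, 10), (9, 6)}; count = 8.

For each of the 121 pairs (x, y) ∈ F_11², evaluate f(x, y) mod 11. Record the zeros.
  x = 0: [0↦8, 1↦6, 2↦5, 3↦10, 4↦4, 5↦3, 6↦1, 7↦3, 8↦3, 9↦6, 10↦6]  zeros at y ∈ ∅
  x = 1: [0↦5, 1↦8, 2↦8, 3↦10, 4↦8, 5↦7, 6↦1, 7↦6, 8↦5, 9↦3, 10↦5]  zeros at y ∈ ∅
  x = 2: [0↦3, 1↦7, 2↦4, 3↦10, 4↦8, 5↦3, 6↦0, 7↦4, 8↦9, 9↦9, 10↦9]  zeros at y ∈ {6}
  x = 3: [0↦7, 1↦8, 2↦9, 3↦4, 4↦9, 5↦7, 6↦3, 7↦2, 8↦9, 9↦7, 10↦1]  zeros at y ∈ ∅
  x = 4: [0↦0, 1↦5, 2↦6, 3↦8, 4↦5, 5↦2, 6↦4, 7↦5, 8↦10, 9↦2, 10↦8]  zeros at y ∈ {0}
  x = 5: [0↦9, 1↦3, 2↦0, 3↦5, 4↦1, 5↦4, 6↦8, 7↦7, 8↦6, 9↦10, 10↦2]  zeros at y ∈ {2}
  x = 6: [0↦6, 1↦7, 2↦7, 3↦0, 4↦2, 5↦7, 6↦9, 7↦2, 8↦2, 9↦3, 10↦10]  zeros at y ∈ {3}
  x = 7: [0↦7, 1↦0, 2↦10, 3↦9, 4↦2, 5↦5, 6↦1, 7↦6, 8↦3, 9↦8, 10↦4]  zeros at y ∈ {1}
  x = 8: [0↦6, 1↦9, 2↦3, 3↦4, 4↦6, 5↦3, 6↦0, 7↦2, 8↦3, 9↦8, 10↦0]  zeros at y ∈ {6, 10}
  x = 9: [0↦8, 1↦6, 2↦2, 3↦1, 4↦8, 5↦6, 6↦0, 7↦6, 8↦7, 9↦8, 10↦3]  zeros at y ∈ {6}
  x = 10: [0↦7, 1↦7, 2↦1, 3↦5, 4↦2, 5↦8, 6↦6, 7↦1, 8↦9, 9↦2, 10↦7]  zeros at y ∈ ∅
Collecting zeros: affine points = {(2, 6), (4, 0), (5, 2), (6, 3), (7, 1), (8, 6), (8, 10), (9, 6)}.
Total count |C(F_11)_aff| = 8.


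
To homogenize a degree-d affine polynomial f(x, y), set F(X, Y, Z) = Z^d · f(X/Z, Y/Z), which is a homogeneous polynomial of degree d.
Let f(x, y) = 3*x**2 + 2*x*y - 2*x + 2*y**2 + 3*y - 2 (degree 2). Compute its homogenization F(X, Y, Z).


F(X, Y, Z) = 3*X**2 + 2*X*Y - 2*X*Z + 2*Y**2 + 3*Y*Z - 2*Z**2

deg(f) = 2.
Substitute x = X/Z, y = Y/Z into f, then multiply by Z^2.
  monomial 3·x^2·y^0 ↦ 3·X^2·Y^0·Z^0.
  monomial 2·x^1·y^1 ↦ 2·X^1·Y^1·Z^0.
  monomial -2·x^1·y^0 ↦ -2·X^1·Y^0·Z^1.
  monomial 2·x^0·y^2 ↦ 2·X^0·Y^2·Z^0.
  monomial 3·x^0·y^1 ↦ 3·X^0·Y^1·Z^1.
  monomial -2·x^0·y^0 ↦ -2·X^0·Y^0·Z^2.
Collecting: F(X, Y, Z) = 3*X**2 + 2*X*Y - 2*X*Z + 2*Y**2 + 3*Y*Z - 2*Z**2.


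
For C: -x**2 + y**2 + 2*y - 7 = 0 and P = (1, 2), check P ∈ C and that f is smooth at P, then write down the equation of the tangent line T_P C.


Tangent line at P: -2*x + 6*y - 10 = 0.

Step 1: f(1, 2) = 0, so P lies on C.
Step 2: partial derivatives
  f_x(x, y) = -2*x, f_y(x, y) = 2*y + 2.
  f_x(P) = -2, f_y(P) = 6 (gradient nonzero, so P is smooth).
Step 3: tangent line at P: -2·(x − 1) + 6·(y − 2) = 0.
Expanding: -2*x + 6*y - 10 = 0.


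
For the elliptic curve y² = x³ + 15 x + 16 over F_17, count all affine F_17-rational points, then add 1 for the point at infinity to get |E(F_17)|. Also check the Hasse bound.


Affine points = {(0, 4), (0, 13), (1, 7), (1, 10), (4, 2), (4, 15), (6, 4), (6, 13), (8, 6), (8, 11), (9, 8), (9, 9), (11, 4), (11, 13), (16, 0)}; affine count = 15; |E(F_17)| = 16.

Discriminant check: Δ ∝ 4a³ + 27b² = 4·15³ + 27·16² = 4·3375 + 27·256 ≡ 12 (mod 17). Nonzero ⇒ E is nonsingular.
For each x ∈ F_17, compute rhs = x³ + 15·x + 16 mod 17, then count y ∈ F_17 with y² ≡ rhs.
  x = 0: rhs = 16, matching y values: 4, 13 (2 points).
  x = 1: rhs = 15, matching y values: 7, 10 (2 points).
  x = 2: rhs = 3, matching y values: none (0 points).
  x = 3: rhs = 3, matching y values: none (0 points).
  x = 4: rhs = 4, matching y values: 2, 15 (2 points).
  x = 5: rhs = 12, matching y values: none (0 points).
  x = 6: rhs = 16, matching y values: 4, 13 (2 points).
  x = 7: rhs = 5, matching y values: none (0 points).
  x = 8: rhs = 2, matching y values: 6, 11 (2 points).
  x = 9: rhs = 13, matching y values: 8, 9 (2 points).
  x = 10: rhs = 10, matching y values: none (0 points).
  x = 11: rhs = 16, matching y values: 4, 13 (2 points).
  x = 12: rhs = 3, matching y values: none (0 points).
  x = 13: rhs = 11, matching y values: none (0 points).
  x = 14: rhs = 12, matching y values: none (0 points).
  x = 15: rhs = 12, matching y values: none (0 points).
  x = 16: rhs = 0, matching y values: 0 (1 points).
Total affine count: 15.
Full point count |E(F_17)| = 15 + 1 = 16.
Hasse bound: |16 − (17+1)| = |-2| = 2 ≤ 2√17 ≈ 8.2462 ✓.


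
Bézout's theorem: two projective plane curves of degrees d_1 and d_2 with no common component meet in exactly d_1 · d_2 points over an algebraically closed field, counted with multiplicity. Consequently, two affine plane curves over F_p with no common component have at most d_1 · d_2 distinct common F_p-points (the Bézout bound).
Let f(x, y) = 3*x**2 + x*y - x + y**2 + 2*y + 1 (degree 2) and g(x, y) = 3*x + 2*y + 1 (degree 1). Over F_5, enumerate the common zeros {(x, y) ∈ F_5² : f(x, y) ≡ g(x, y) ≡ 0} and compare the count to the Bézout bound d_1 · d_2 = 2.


Common zeros: {(3, 0)}; count = 1; Bézout bound = 2.

deg(f) = 2, deg(g) = 1, so Bézout bound = 2.
Scan x ∈ F_5. For each x, list the y ∈ F_5 with f(x, y) ≡ 0 and those with g(x, y) ≡ 0 (mod 5); the common zeros in that column are the intersection.
  x = 0: f ≡ 0 at y ∈ {4}; g ≡ 0 at y ∈ {2}; common: ∅.
  x = 1: f ≡ 0 at y ∈ ∅; g ≡ 0 at y ∈ {3}; common: ∅.
  x = 2: f ≡ 0 at y ∈ ∅; g ≡ 0 at y ∈ {4}; common: ∅.
  x = 3: f ≡ 0 at y ∈ {0}; g ≡ 0 at y ∈ {0}; common: {0}.
  x = 4: f ≡ 0 at y ∈ {0, 4}; g ≡ 0 at y ∈ {1}; common: ∅.
Collecting: common zeros = {(3, 0)}, so the count is 1.
Comparison with the Bézout bound: 1 ≤ 2 = deg(f)·deg(g), as expected for curves with no common component (the affine F_5-count falls short of the bound because intersections may lie at infinity, over extension fields, or carry multiplicity).


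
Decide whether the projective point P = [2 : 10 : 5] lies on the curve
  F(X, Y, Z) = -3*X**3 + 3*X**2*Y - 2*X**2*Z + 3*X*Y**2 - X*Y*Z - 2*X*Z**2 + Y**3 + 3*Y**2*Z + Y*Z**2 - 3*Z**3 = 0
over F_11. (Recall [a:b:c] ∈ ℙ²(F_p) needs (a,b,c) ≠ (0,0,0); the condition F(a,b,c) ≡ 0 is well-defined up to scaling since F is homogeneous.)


F(2,10,5) ≡ 4 (mod 11); P is NOT on the curve.

Evaluate F(2, 10, 5) term-by-term (mod 11).
  -3*X**3 ↦ -3·8·1·1 = -24
  3*X**2*Y ↦ 3·4·10·1 = 120
  -2*X**2*Z ↦ -2·4·1·5 = -40
  3*X*Y**2 ↦ 3·2·100·1 = 600
  -X*Y*Z ↦ -1·2·10·5 = -100
  -2*X*Z**2 ↦ -2·2·1·25 = -100
  Y**3 ↦ 1·1·1000·1 = 1000
  3*Y**2*Z ↦ 3·1·100·5 = 1500
  Y*Z**2 ↦ 1·1·10·25 = 250
  -3*Z**3 ↦ -3·1·1·125 = -375
Sum: F(2, 10, 5) = (-24) + (120) + (-40) + (600) + (-100) + (-100) + (1000) + (1500) + (250) + (-375) = 2831.
Reducing mod 11: 2831 ≡ 4 (mod 11).
Since F(a, b, c) ≡ 4 ≠ 0 (mod 11), P does NOT lie on the curve.


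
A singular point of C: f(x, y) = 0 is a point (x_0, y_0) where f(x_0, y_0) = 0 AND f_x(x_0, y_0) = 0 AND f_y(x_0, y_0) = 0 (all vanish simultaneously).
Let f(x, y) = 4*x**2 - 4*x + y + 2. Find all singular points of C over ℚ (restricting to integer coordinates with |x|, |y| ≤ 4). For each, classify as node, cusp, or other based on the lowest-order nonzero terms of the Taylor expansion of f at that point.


No singular points in the scanned grid; C is smooth there.

Compute partial derivatives:
  f_x = 8*x - 4.
  f_y = 1.
f_y = 1 is a nonzero constant, so f_y never vanishes: no point (x, y) can satisfy f = f_x = f_y = 0. In particular no (x, y) ∈ {−4, ..., 4}² is singular; the curve is smooth.


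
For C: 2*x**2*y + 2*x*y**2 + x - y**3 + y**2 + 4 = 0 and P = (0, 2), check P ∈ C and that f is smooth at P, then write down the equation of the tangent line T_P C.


Tangent line at P: 9*x - 8*y + 16 = 0.

Step 1: f(0, 2) = 0, so P lies on C.
Step 2: partial derivatives
  f_x(x, y) = 4*x*y + 2*y**2 + 1, f_y(x, y) = 2*x**2 + 4*x*y - 3*y**2 + 2*y.
  f_x(P) = 9, f_y(P) = -8 (gradient nonzero, so P is smooth).
Step 3: tangent line at P: 9·(x − 0) + -8·(y − 2) = 0.
Expanding: 9*x - 8*y + 16 = 0.


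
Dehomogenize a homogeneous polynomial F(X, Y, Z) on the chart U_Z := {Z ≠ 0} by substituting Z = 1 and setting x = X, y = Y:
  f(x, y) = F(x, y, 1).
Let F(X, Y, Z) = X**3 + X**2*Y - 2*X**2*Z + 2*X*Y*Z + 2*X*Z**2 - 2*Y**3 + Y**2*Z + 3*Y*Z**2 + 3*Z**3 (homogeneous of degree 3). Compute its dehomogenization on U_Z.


f(x, y) = x**3 + x**2*y - 2*x**2 + 2*x*y + 2*x - 2*y**3 + y**2 + 3*y + 3

On U_Z we set Z = 1. Each monomial c·X^i·Y^j·Z^k in F becomes c·x^i·y^j·1^k = c·x^i·y^j.
Substituting Z = 1: F(X, Y, 1) = x**3 + x**2*y - 2*x**2 + 2*x*y + 2*x - 2*y**3 + y**2 + 3*y + 3.
Note: deg(f) ≤ deg(F) = 3; strict inequality happens when F is divisible by Z (lost terms).


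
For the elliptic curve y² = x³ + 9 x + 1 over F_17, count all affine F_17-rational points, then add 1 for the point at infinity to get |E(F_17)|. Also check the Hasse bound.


Affine points = {(0, 1), (0, 16), (3, 2), (3, 15), (4, 4), (4, 13), (5, 1), (5, 16), (6, 4), (6, 13), (7, 4), (7, 13), (12, 1), (12, 16), (14, 7), (14, 10), (15, 3), (15, 14), (16, 5), (16, 12)}; affine count = 20; |E(F_17)| = 21.

Discriminant check: Δ ∝ 4a³ + 27b² = 4·9³ + 27·1² = 4·729 + 27·1 ≡ 2 (mod 17). Nonzero ⇒ E is nonsingular.
For each x ∈ F_17, compute rhs = x³ + 9·x + 1 mod 17, then count y ∈ F_17 with y² ≡ rhs.
  x = 0: rhs = 1, matching y values: 1, 16 (2 points).
  x = 1: rhs = 11, matching y values: none (0 points).
  x = 2: rhs = 10, matching y values: none (0 points).
  x = 3: rhs = 4, matching y values: 2, 15 (2 points).
  x = 4: rhs = 16, matching y values: 4, 13 (2 points).
  x = 5: rhs = 1, matching y values: 1, 16 (2 points).
  x = 6: rhs = 16, matching y values: 4, 13 (2 points).
  x = 7: rhs = 16, matching y values: 4, 13 (2 points).
  x = 8: rhs = 7, matching y values: none (0 points).
  x = 9: rhs = 12, matching y values: none (0 points).
  x = 10: rhs = 3, matching y values: none (0 points).
  x = 11: rhs = 3, matching y values: none (0 points).
  x = 12: rhs = 1, matching y values: 1, 16 (2 points).
  x = 13: rhs = 3, matching y values: none (0 points).
  x = 14: rhs = 15, matching y values: 7, 10 (2 points).
  x = 15: rhs = 9, matching y values: 3, 14 (2 points).
  x = 16: rhs = 8, matching y values: 5, 12 (2 points).
Total affine count: 20.
Full point count |E(F_17)| = 20 + 1 = 21.
Hasse bound: |21 − (17+1)| = |3| = 3 ≤ 2√17 ≈ 8.2462 ✓.


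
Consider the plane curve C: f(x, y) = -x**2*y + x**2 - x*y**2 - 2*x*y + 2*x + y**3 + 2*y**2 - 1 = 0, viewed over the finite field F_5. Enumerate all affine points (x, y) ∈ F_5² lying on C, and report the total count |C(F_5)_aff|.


Affine F_5-points: {(0, 2), (0, 4), (1, 4), (2, 1), (2, 3), (4, 2), (4, 3)}; count = 7.

For each of the 25 pairs (x, y) ∈ F_5², evaluate f(x, y) mod 5. Record the zeros.
  x = 0: [0↦4, 1↦2, 2↦0, 3↦4, 4↦0]  zeros at y ∈ {2, 4}
  x = 1: [0↦2, 1↦1, 2↦3, 3↦4, 4↦0]  zeros at y ∈ {4}
  x = 2: [0↦2, 1↦0, 2↦4, 3↦0, 4↦4]  zeros at y ∈ {1, 3}
  x = 3: [0↦4, 1↦4, 2↦3, 3↦2, 4↦2]  zeros at y ∈ ∅
  x = 4: [0↦3, 1↦3, 2↦0, 3↦0, 4↦4]  zeros at y ∈ {2, 3}
Collecting zeros: affine points = {(0, 2), (0, 4), (1, 4), (2, 1), (2, 3), (4, 2), (4, 3)}.
Total count |C(F_5)_aff| = 7.


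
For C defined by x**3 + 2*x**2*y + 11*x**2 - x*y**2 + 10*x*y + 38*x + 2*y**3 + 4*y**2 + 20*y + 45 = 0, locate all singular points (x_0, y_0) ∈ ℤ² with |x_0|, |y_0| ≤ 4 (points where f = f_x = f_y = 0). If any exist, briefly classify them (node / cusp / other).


Singular points: {(-3, -1)}; classification: cusp.

Compute partial derivatives:
  f_x = 3*x**2 + 4*x*y + 22*x - y**2 + 10*y + 38.
  f_y = 2*x**2 - 2*x*y + 10*x + 6*y**2 + 8*y + 20.
Scan x_0 ∈ {−4, ..., 4}. For each x_0, f_y(x_0, y) is a polynomial in y; find its integer roots y ∈ {−4, ..., 4}, then test f_x and f at those candidates.
  x = -4: f_y(-4, y) = 6*y**2 + 16*y + 12; no integer root y with |y| ≤ 4.
  x = -3: f_y(-3, y) = 6*y**2 + 14*y + 8; vanishes at y ∈ {-1}. (-3, -1): f_x = 0, f = 0 — SINGULAR.
  x = -2: f_y(-2, y) = 6*y**2 + 12*y + 8; no integer root y with |y| ≤ 4.
  x = -1: f_y(-1, y) = 6*y**2 + 10*y + 12; no integer root y with |y| ≤ 4.
  x = 0: f_y(0, y) = 6*y**2 + 8*y + 20; no integer root y with |y| ≤ 4.
  x = 1: f_y(1, y) = 6*y**2 + 6*y + 32; no integer root y with |y| ≤ 4.
  x = 2: f_y(2, y) = 6*y**2 + 4*y + 48; no integer root y with |y| ≤ 4.
  x = 3: f_y(3, y) = 6*y**2 + 2*y + 68; no integer root y with |y| ≤ 4.
  x = 4: f_y(4, y) = 6*y**2 + 92; no integer root y with |y| ≤ 4.
Only singular point on the grid: (-3, -1).
Classify: substitute x = -3 + u, y = -1 + v and expand: f = u**3 + 2*u**2*v - u*v**2 + 2*v**3 + v**2.
No constant or linear terms (consistent with a singular point). Quadratic part: v**2. Cubic part: u**3 + 2*u**2*v - u*v**2 + 2*v**3.
The quadratic part v**2 is a perfect square, so there is a single (double) tangent line v = 0, i.e. y = -1. Restricting the cubic part to that line (v = 0) leaves u**3 ≠ 0, so f is not divisible by v and the branch is v² ≈ -u**3 to lowest order — this is a cusp.
Classification: cusp.
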